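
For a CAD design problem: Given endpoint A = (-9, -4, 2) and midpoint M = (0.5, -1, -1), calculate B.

B = 2M - A
  = (2·0.5 - (-9), 2·(-1) - (-4), 2·(-1) - 2)
  = (1 + 9, -2 + 4, -2 - 2)
  = (10, 2, -4)

(10, 2, -4)


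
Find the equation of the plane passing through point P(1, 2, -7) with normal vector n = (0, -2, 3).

The plane through P with normal n = (a, b, c) satisfies n·(r - P) = 0,
i.e. ax + by + cz = a·x₀ + b·y₀ + c·z₀.
d = 0·1 + (-2)·2 + 3·(-7)
  = 0 - 4 - 21
  = -25
Equation: -2y + 3z = -25

-2y + 3z = -25


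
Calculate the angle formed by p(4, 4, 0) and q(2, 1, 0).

p·q = 4·2 + 4·1 + 0·0 = 8 + 4 + 0 = 12
|p| = √(4² + 4² + 0²) = √32 ≈ 5.657
|q| = √(2² + 1² + 0²) = √5 ≈ 2.236
cos θ = (p·q)/(|p||q|) = 12/(5.657·2.236) ≈ 0.9487
θ = arccos(0.9487) ≈ 18.43°

18.43°


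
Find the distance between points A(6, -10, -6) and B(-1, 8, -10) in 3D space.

d = √[(x₂-x₁)² + (y₂-y₁)² + (z₂-z₁)²]
  = √[(-7)² + 18² + (-4)²]
  = √[49 + 324 + 16]
  = √389
  ≈ 19.72

19.72


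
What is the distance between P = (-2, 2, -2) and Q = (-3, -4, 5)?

d = √[(x₂-x₁)² + (y₂-y₁)² + (z₂-z₁)²]
  = √[(-1)² + (-6)² + 7²]
  = √[1 + 36 + 49]
  = √86
  ≈ 9.274

9.274


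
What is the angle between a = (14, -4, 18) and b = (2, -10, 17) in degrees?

a·b = 14·2 + (-4)·(-10) + 18·17 = 28 + 40 + 306 = 374
|a| = √(14² + (-4)² + 18²) = √536 ≈ 23.15
|b| = √(2² + (-10)² + 17²) = √393 ≈ 19.82
cos θ = (a·b)/(|a||b|) = 374/(23.15·19.82) ≈ 0.8149
θ = arccos(0.8149) ≈ 35.42°

35.42°


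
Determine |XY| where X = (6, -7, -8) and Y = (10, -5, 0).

d = √[(x₂-x₁)² + (y₂-y₁)² + (z₂-z₁)²]
  = √[4² + 2² + 8²]
  = √[16 + 4 + 64]
  = √84
  ≈ 9.165

9.165


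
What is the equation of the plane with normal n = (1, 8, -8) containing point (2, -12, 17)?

The plane through P with normal n = (a, b, c) satisfies n·(r - P) = 0,
i.e. ax + by + cz = a·x₀ + b·y₀ + c·z₀.
d = 1·2 + 8·(-12) + (-8)·17
  = 2 - 96 - 136
  = -230
Equation: x + 8y - 8z = -230

x + 8y - 8z = -230


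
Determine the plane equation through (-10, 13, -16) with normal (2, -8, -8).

The plane through P with normal n = (a, b, c) satisfies n·(r - P) = 0,
i.e. ax + by + cz = a·x₀ + b·y₀ + c·z₀.
d = 2·(-10) + (-8)·13 + (-8)·(-16)
  = -20 - 104 + 128
  = 4
Equation: 2x - 8y - 8z = 4

2x - 8y - 8z = 4


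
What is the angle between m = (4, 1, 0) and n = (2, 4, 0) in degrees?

m·n = 4·2 + 1·4 + 0·0 = 8 + 4 + 0 = 12
|m| = √(4² + 1² + 0²) = √17 ≈ 4.123
|n| = √(2² + 4² + 0²) = √20 ≈ 4.472
cos θ = (m·n)/(|m||n|) = 12/(4.123·4.472) ≈ 0.6508
θ = arccos(0.6508) ≈ 49.4°

49.4°


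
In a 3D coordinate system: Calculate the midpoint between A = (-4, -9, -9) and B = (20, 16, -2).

M = ((x₁+x₂)/2, (y₁+y₂)/2, (z₁+z₂)/2)
  = ((-4 + 20)/2, (-9 + 16)/2, (-9 - 2)/2)
  = (16/2, 7/2, -11/2)
  = (8, 3.5, -5.5)

(8, 3.5, -5.5)


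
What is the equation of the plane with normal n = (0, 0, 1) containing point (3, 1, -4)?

The plane through P with normal n = (a, b, c) satisfies n·(r - P) = 0,
i.e. ax + by + cz = a·x₀ + b·y₀ + c·z₀.
d = 0·3 + 0·1 + 1·(-4)
  = 0 + 0 - 4
  = -4
Equation: z = -4

z = -4


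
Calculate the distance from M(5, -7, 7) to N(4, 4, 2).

d = √[(x₂-x₁)² + (y₂-y₁)² + (z₂-z₁)²]
  = √[(-1)² + 11² + (-5)²]
  = √[1 + 121 + 25]
  = √147
  ≈ 12.12

12.12


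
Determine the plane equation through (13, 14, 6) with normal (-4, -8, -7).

The plane through P with normal n = (a, b, c) satisfies n·(r - P) = 0,
i.e. ax + by + cz = a·x₀ + b·y₀ + c·z₀.
d = (-4)·13 + (-8)·14 + (-7)·6
  = -52 - 112 - 42
  = -206
Equation: -4x - 8y - 7z = -206

-4x - 8y - 7z = -206


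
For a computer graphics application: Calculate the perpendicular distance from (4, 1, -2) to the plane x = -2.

distance = |a·x₀ + b·y₀ + c·z₀ - d| / √(a² + b² + c²)
  = |1·4 + 0·1 + 0·(-2) - (-2)| / √(1² + 0² + 0²)
  = |4 + 0 + 0 + 2| / √(1 + 0 + 0)
  = |6| / √1
  = 6 / 1
  ≈ 6

6


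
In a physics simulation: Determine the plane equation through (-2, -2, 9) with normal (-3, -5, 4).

The plane through P with normal n = (a, b, c) satisfies n·(r - P) = 0,
i.e. ax + by + cz = a·x₀ + b·y₀ + c·z₀.
d = (-3)·(-2) + (-5)·(-2) + 4·9
  = 6 + 10 + 36
  = 52
Equation: -3x - 5y + 4z = 52

-3x - 5y + 4z = 52


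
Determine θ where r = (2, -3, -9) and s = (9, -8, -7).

r·s = 2·9 + (-3)·(-8) + (-9)·(-7) = 18 + 24 + 63 = 105
|r| = √(2² + (-3)² + (-9)²) = √94 ≈ 9.695
|s| = √(9² + (-8)² + (-7)²) = √194 ≈ 13.93
cos θ = (r·s)/(|r||s|) = 105/(9.695·13.93) ≈ 0.7775
θ = arccos(0.7775) ≈ 38.96°

38.96°


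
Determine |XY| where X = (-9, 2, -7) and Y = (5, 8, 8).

d = √[(x₂-x₁)² + (y₂-y₁)² + (z₂-z₁)²]
  = √[14² + 6² + 15²]
  = √[196 + 36 + 225]
  = √457
  ≈ 21.38

21.38


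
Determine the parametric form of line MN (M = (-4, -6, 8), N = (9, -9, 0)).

Direction vector d = N - M = (9 + 4, -9 + 6, 0 - 8) = (13, -3, -8)
Parametric form r = M + t·d:
x = -4 + 13t, y = -6 - 3t, z = 8 - 8t

x = -4 + 13t, y = -6 - 3t, z = 8 - 8t


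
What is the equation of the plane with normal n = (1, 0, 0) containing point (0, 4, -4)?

The plane through P with normal n = (a, b, c) satisfies n·(r - P) = 0,
i.e. ax + by + cz = a·x₀ + b·y₀ + c·z₀.
d = 1·0 + 0·4 + 0·(-4)
  = 0 + 0 + 0
  = 0
Equation: x = 0

x = 0


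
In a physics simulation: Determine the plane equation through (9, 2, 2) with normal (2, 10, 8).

The plane through P with normal n = (a, b, c) satisfies n·(r - P) = 0,
i.e. ax + by + cz = a·x₀ + b·y₀ + c·z₀.
d = 2·9 + 10·2 + 8·2
  = 18 + 20 + 16
  = 54
Equation: 2x + 10y + 8z = 54

2x + 10y + 8z = 54


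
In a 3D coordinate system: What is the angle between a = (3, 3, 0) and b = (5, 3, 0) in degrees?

a·b = 3·5 + 3·3 + 0·0 = 15 + 9 + 0 = 24
|a| = √(3² + 3² + 0²) = √18 ≈ 4.243
|b| = √(5² + 3² + 0²) = √34 ≈ 5.831
cos θ = (a·b)/(|a||b|) = 24/(4.243·5.831) ≈ 0.9701
θ = arccos(0.9701) ≈ 14.04°

14.04°


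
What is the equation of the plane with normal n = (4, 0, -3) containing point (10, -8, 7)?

The plane through P with normal n = (a, b, c) satisfies n·(r - P) = 0,
i.e. ax + by + cz = a·x₀ + b·y₀ + c·z₀.
d = 4·10 + 0·(-8) + (-3)·7
  = 40 + 0 - 21
  = 19
Equation: 4x - 3z = 19

4x - 3z = 19


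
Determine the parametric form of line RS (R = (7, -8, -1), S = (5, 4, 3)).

Direction vector d = S - R = (5 - 7, 4 + 8, 3 + 1) = (-2, 12, 4)
Parametric form r = R + t·d:
x = 7 - 2t, y = -8 + 12t, z = -1 + 4t

x = 7 - 2t, y = -8 + 12t, z = -1 + 4t


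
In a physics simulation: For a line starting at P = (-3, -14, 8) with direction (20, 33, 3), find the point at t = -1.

P(t) = P + t·d
  = (-3 + 20·(-1), -14 + 33·(-1), 8 + 3·(-1))
  = (-3 - 20, -14 - 33, 8 - 3)
  = (-23, -47, 5)

(-23, -47, 5)


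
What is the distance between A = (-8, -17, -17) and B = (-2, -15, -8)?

d = √[(x₂-x₁)² + (y₂-y₁)² + (z₂-z₁)²]
  = √[6² + 2² + 9²]
  = √[36 + 4 + 81]
  = √121
  ≈ 11

11


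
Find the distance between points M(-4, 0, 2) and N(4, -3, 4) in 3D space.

d = √[(x₂-x₁)² + (y₂-y₁)² + (z₂-z₁)²]
  = √[8² + (-3)² + 2²]
  = √[64 + 9 + 4]
  = √77
  ≈ 8.775

8.775


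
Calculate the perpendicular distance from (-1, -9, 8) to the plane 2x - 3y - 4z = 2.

distance = |a·x₀ + b·y₀ + c·z₀ - d| / √(a² + b² + c²)
  = |2·(-1) + (-3)·(-9) + (-4)·8 - 2| / √(2² + (-3)² + (-4)²)
  = |-2 + 27 - 32 - 2| / √(4 + 9 + 16)
  = |-9| / √29
  = 9 / 5.385
  ≈ 1.671

1.671


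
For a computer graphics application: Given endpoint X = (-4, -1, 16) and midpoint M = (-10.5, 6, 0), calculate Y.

Y = 2M - X
  = (2·(-10.5) - (-4), 2·6 - (-1), 2·0 - 16)
  = (-21 + 4, 12 + 1, 0 - 16)
  = (-17, 13, -16)

(-17, 13, -16)


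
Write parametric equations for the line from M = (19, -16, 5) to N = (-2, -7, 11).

Direction vector d = N - M = (-2 - 19, -7 + 16, 11 - 5) = (-21, 9, 6)
Parametric form r = M + t·d:
x = 19 - 21t, y = -16 + 9t, z = 5 + 6t

x = 19 - 21t, y = -16 + 9t, z = 5 + 6t


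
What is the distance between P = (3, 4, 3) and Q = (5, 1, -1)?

d = √[(x₂-x₁)² + (y₂-y₁)² + (z₂-z₁)²]
  = √[2² + (-3)² + (-4)²]
  = √[4 + 9 + 16]
  = √29
  ≈ 5.385

5.385


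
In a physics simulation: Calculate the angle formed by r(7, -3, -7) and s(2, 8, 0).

r·s = 7·2 + (-3)·8 + (-7)·0 = 14 - 24 + 0 = -10
|r| = √(7² + (-3)² + (-7)²) = √107 ≈ 10.34
|s| = √(2² + 8² + 0²) = √68 ≈ 8.246
cos θ = (r·s)/(|r||s|) = -10/(10.34·8.246) ≈ -0.1172
θ = arccos(-0.1172) ≈ 96.73°

96.73°


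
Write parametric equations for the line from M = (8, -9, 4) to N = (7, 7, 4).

Direction vector d = N - M = (7 - 8, 7 + 9, 4 - 4) = (-1, 16, 0)
Parametric form r = M + t·d:
x = 8 - t, y = -9 + 16t, z = 4

x = 8 - t, y = -9 + 16t, z = 4


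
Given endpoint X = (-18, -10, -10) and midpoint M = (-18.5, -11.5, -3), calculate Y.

Y = 2M - X
  = (2·(-18.5) - (-18), 2·(-11.5) - (-10), 2·(-3) - (-10))
  = (-37 + 18, -23 + 10, -6 + 10)
  = (-19, -13, 4)

(-19, -13, 4)


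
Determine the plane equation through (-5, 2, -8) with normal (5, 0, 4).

The plane through P with normal n = (a, b, c) satisfies n·(r - P) = 0,
i.e. ax + by + cz = a·x₀ + b·y₀ + c·z₀.
d = 5·(-5) + 0·2 + 4·(-8)
  = -25 + 0 - 32
  = -57
Equation: 5x + 4z = -57

5x + 4z = -57


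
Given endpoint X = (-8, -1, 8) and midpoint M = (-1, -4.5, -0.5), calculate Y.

Y = 2M - X
  = (2·(-1) - (-8), 2·(-4.5) - (-1), 2·(-0.5) - 8)
  = (-2 + 8, -9 + 1, -1 - 8)
  = (6, -8, -9)

(6, -8, -9)


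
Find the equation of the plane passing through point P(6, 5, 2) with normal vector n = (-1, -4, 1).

The plane through P with normal n = (a, b, c) satisfies n·(r - P) = 0,
i.e. ax + by + cz = a·x₀ + b·y₀ + c·z₀.
d = (-1)·6 + (-4)·5 + 1·2
  = -6 - 20 + 2
  = -24
Equation: -x - 4y + z = -24

-x - 4y + z = -24


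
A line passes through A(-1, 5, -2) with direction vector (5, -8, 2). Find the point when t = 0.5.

P(t) = A + t·d
  = (-1 + 5·0.5, 5 + (-8)·0.5, -2 + 2·0.5)
  = (-1 + 2.5, 5 - 4, -2 + 1)
  = (1.5, 1, -1)

(1.5, 1, -1)


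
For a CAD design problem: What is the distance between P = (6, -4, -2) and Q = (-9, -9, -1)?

d = √[(x₂-x₁)² + (y₂-y₁)² + (z₂-z₁)²]
  = √[(-15)² + (-5)² + 1²]
  = √[225 + 25 + 1]
  = √251
  ≈ 15.84

15.84


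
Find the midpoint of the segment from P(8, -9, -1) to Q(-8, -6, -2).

M = ((x₁+x₂)/2, (y₁+y₂)/2, (z₁+z₂)/2)
  = ((8 - 8)/2, (-9 - 6)/2, (-1 - 2)/2)
  = (0/2, -15/2, -3/2)
  = (0, -7.5, -1.5)

(0, -7.5, -1.5)


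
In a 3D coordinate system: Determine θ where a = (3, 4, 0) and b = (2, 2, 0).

a·b = 3·2 + 4·2 + 0·0 = 6 + 8 + 0 = 14
|a| = √(3² + 4² + 0²) = √25 ≈ 5
|b| = √(2² + 2² + 0²) = √8 ≈ 2.828
cos θ = (a·b)/(|a||b|) = 14/(5·2.828) ≈ 0.9899
θ = arccos(0.9899) ≈ 8.13°

8.13°


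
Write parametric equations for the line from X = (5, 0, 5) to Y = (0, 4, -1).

Direction vector d = Y - X = (0 - 5, 4 + 0, -1 - 5) = (-5, 4, -6)
Parametric form r = X + t·d:
x = 5 - 5t, y = 0 + 4t, z = 5 - 6t

x = 5 - 5t, y = 0 + 4t, z = 5 - 6t


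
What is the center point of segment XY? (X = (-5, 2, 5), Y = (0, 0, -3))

M = ((x₁+x₂)/2, (y₁+y₂)/2, (z₁+z₂)/2)
  = ((-5 + 0)/2, (2 + 0)/2, (5 - 3)/2)
  = (-5/2, 2/2, 2/2)
  = (-2.5, 1, 1)

(-2.5, 1, 1)


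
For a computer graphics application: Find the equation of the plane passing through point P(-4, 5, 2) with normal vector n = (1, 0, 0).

The plane through P with normal n = (a, b, c) satisfies n·(r - P) = 0,
i.e. ax + by + cz = a·x₀ + b·y₀ + c·z₀.
d = 1·(-4) + 0·5 + 0·2
  = -4 + 0 + 0
  = -4
Equation: x = -4

x = -4


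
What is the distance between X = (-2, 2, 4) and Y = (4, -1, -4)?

d = √[(x₂-x₁)² + (y₂-y₁)² + (z₂-z₁)²]
  = √[6² + (-3)² + (-8)²]
  = √[36 + 9 + 64]
  = √109
  ≈ 10.44

10.44


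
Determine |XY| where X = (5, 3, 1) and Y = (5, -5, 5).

d = √[(x₂-x₁)² + (y₂-y₁)² + (z₂-z₁)²]
  = √[0² + (-8)² + 4²]
  = √[0 + 64 + 16]
  = √80
  ≈ 8.944

8.944


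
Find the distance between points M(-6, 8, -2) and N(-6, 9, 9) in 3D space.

d = √[(x₂-x₁)² + (y₂-y₁)² + (z₂-z₁)²]
  = √[0² + 1² + 11²]
  = √[0 + 1 + 121]
  = √122
  ≈ 11.05

11.05


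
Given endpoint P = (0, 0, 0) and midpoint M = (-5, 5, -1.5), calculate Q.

Q = 2M - P
  = (2·(-5) - 0, 2·5 - 0, 2·(-1.5) - 0)
  = (-10 + 0, 10 + 0, -3 + 0)
  = (-10, 10, -3)

(-10, 10, -3)


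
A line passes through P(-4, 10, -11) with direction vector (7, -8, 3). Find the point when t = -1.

P(t) = P + t·d
  = (-4 + 7·(-1), 10 + (-8)·(-1), -11 + 3·(-1))
  = (-4 - 7, 10 + 8, -11 - 3)
  = (-11, 18, -14)

(-11, 18, -14)


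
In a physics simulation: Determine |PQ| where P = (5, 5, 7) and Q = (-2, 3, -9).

d = √[(x₂-x₁)² + (y₂-y₁)² + (z₂-z₁)²]
  = √[(-7)² + (-2)² + (-16)²]
  = √[49 + 4 + 256]
  = √309
  ≈ 17.58

17.58


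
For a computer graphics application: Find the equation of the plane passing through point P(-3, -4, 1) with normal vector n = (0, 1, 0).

The plane through P with normal n = (a, b, c) satisfies n·(r - P) = 0,
i.e. ax + by + cz = a·x₀ + b·y₀ + c·z₀.
d = 0·(-3) + 1·(-4) + 0·1
  = 0 - 4 + 0
  = -4
Equation: y = -4

y = -4


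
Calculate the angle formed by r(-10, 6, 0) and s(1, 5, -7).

r·s = (-10)·1 + 6·5 + 0·(-7) = -10 + 30 + 0 = 20
|r| = √((-10)² + 6² + 0²) = √136 ≈ 11.66
|s| = √(1² + 5² + (-7)²) = √75 ≈ 8.66
cos θ = (r·s)/(|r||s|) = 20/(11.66·8.66) ≈ 0.198
θ = arccos(0.198) ≈ 78.58°

78.58°


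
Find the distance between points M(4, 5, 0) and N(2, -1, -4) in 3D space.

d = √[(x₂-x₁)² + (y₂-y₁)² + (z₂-z₁)²]
  = √[(-2)² + (-6)² + (-4)²]
  = √[4 + 36 + 16]
  = √56
  ≈ 7.483

7.483


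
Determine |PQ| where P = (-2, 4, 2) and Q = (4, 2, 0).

d = √[(x₂-x₁)² + (y₂-y₁)² + (z₂-z₁)²]
  = √[6² + (-2)² + (-2)²]
  = √[36 + 4 + 4]
  = √44
  ≈ 6.633

6.633


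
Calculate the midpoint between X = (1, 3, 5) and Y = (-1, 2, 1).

M = ((x₁+x₂)/2, (y₁+y₂)/2, (z₁+z₂)/2)
  = ((1 - 1)/2, (3 + 2)/2, (5 + 1)/2)
  = (0/2, 5/2, 6/2)
  = (0, 2.5, 3)

(0, 2.5, 3)


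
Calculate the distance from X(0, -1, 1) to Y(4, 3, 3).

d = √[(x₂-x₁)² + (y₂-y₁)² + (z₂-z₁)²]
  = √[4² + 4² + 2²]
  = √[16 + 16 + 4]
  = √36
  ≈ 6

6


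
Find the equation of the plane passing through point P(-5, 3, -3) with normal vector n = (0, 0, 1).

The plane through P with normal n = (a, b, c) satisfies n·(r - P) = 0,
i.e. ax + by + cz = a·x₀ + b·y₀ + c·z₀.
d = 0·(-5) + 0·3 + 1·(-3)
  = 0 + 0 - 3
  = -3
Equation: z = -3

z = -3


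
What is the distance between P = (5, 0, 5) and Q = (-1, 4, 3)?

d = √[(x₂-x₁)² + (y₂-y₁)² + (z₂-z₁)²]
  = √[(-6)² + 4² + (-2)²]
  = √[36 + 16 + 4]
  = √56
  ≈ 7.483

7.483


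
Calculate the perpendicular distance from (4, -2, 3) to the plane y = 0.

distance = |a·x₀ + b·y₀ + c·z₀ - d| / √(a² + b² + c²)
  = |0·4 + 1·(-2) + 0·3 - 0| / √(0² + 1² + 0²)
  = |0 - 2 + 0 + 0| / √(0 + 1 + 0)
  = |-2| / √1
  = 2 / 1
  ≈ 2

2


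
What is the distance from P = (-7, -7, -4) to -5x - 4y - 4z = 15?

distance = |a·x₀ + b·y₀ + c·z₀ - d| / √(a² + b² + c²)
  = |(-5)·(-7) + (-4)·(-7) + (-4)·(-4) - 15| / √((-5)² + (-4)² + (-4)²)
  = |35 + 28 + 16 - 15| / √(25 + 16 + 16)
  = |64| / √57
  = 64 / 7.55
  ≈ 8.477

8.477


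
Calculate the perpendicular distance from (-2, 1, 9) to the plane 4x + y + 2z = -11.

distance = |a·x₀ + b·y₀ + c·z₀ - d| / √(a² + b² + c²)
  = |4·(-2) + 1·1 + 2·9 - (-11)| / √(4² + 1² + 2²)
  = |-8 + 1 + 18 + 11| / √(16 + 1 + 4)
  = |22| / √21
  = 22 / 4.583
  ≈ 4.801

4.801


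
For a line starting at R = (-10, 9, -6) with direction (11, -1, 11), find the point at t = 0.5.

P(t) = R + t·d
  = (-10 + 11·0.5, 9 + (-1)·0.5, -6 + 11·0.5)
  = (-10 + 5.5, 9 - 0.5, -6 + 5.5)
  = (-4.5, 8.5, -0.5)

(-4.5, 8.5, -0.5)


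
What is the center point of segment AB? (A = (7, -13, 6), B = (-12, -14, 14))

M = ((x₁+x₂)/2, (y₁+y₂)/2, (z₁+z₂)/2)
  = ((7 - 12)/2, (-13 - 14)/2, (6 + 14)/2)
  = (-5/2, -27/2, 20/2)
  = (-2.5, -13.5, 10)

(-2.5, -13.5, 10)


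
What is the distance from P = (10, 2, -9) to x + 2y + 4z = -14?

distance = |a·x₀ + b·y₀ + c·z₀ - d| / √(a² + b² + c²)
  = |1·10 + 2·2 + 4·(-9) - (-14)| / √(1² + 2² + 4²)
  = |10 + 4 - 36 + 14| / √(1 + 4 + 16)
  = |-8| / √21
  = 8 / 4.583
  ≈ 1.746

1.746


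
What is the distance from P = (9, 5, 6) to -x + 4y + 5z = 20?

distance = |a·x₀ + b·y₀ + c·z₀ - d| / √(a² + b² + c²)
  = |(-1)·9 + 4·5 + 5·6 - 20| / √((-1)² + 4² + 5²)
  = |-9 + 20 + 30 - 20| / √(1 + 16 + 25)
  = |21| / √42
  = 21 / 6.481
  ≈ 3.24

3.24


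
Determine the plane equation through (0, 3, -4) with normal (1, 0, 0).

The plane through P with normal n = (a, b, c) satisfies n·(r - P) = 0,
i.e. ax + by + cz = a·x₀ + b·y₀ + c·z₀.
d = 1·0 + 0·3 + 0·(-4)
  = 0 + 0 + 0
  = 0
Equation: x = 0

x = 0


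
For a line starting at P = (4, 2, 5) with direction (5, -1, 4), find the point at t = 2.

P(t) = P + t·d
  = (4 + 5·2, 2 + (-1)·2, 5 + 4·2)
  = (4 + 10, 2 - 2, 5 + 8)
  = (14, 0, 13)

(14, 0, 13)


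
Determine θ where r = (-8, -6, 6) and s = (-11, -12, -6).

r·s = (-8)·(-11) + (-6)·(-12) + 6·(-6) = 88 + 72 - 36 = 124
|r| = √((-8)² + (-6)² + 6²) = √136 ≈ 11.66
|s| = √((-11)² + (-12)² + (-6)²) = √301 ≈ 17.35
cos θ = (r·s)/(|r||s|) = 124/(11.66·17.35) ≈ 0.6129
θ = arccos(0.6129) ≈ 52.2°

52.2°


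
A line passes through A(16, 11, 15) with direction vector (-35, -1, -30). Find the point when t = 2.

P(t) = A + t·d
  = (16 + (-35)·2, 11 + (-1)·2, 15 + (-30)·2)
  = (16 - 70, 11 - 2, 15 - 60)
  = (-54, 9, -45)

(-54, 9, -45)


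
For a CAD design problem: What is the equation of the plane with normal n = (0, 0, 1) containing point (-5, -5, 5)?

The plane through P with normal n = (a, b, c) satisfies n·(r - P) = 0,
i.e. ax + by + cz = a·x₀ + b·y₀ + c·z₀.
d = 0·(-5) + 0·(-5) + 1·5
  = 0 + 0 + 5
  = 5
Equation: z = 5

z = 5


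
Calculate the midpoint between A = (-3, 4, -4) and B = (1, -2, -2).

M = ((x₁+x₂)/2, (y₁+y₂)/2, (z₁+z₂)/2)
  = ((-3 + 1)/2, (4 - 2)/2, (-4 - 2)/2)
  = (-2/2, 2/2, -6/2)
  = (-1, 1, -3)

(-1, 1, -3)


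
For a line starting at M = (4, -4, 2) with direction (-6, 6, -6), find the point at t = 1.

P(t) = M + t·d
  = (4 + (-6)·1, -4 + 6·1, 2 + (-6)·1)
  = (4 - 6, -4 + 6, 2 - 6)
  = (-2, 2, -4)

(-2, 2, -4)


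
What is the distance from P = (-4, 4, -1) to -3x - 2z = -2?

distance = |a·x₀ + b·y₀ + c·z₀ - d| / √(a² + b² + c²)
  = |(-3)·(-4) + 0·4 + (-2)·(-1) - (-2)| / √((-3)² + 0² + (-2)²)
  = |12 + 0 + 2 + 2| / √(9 + 0 + 4)
  = |16| / √13
  = 16 / 3.606
  ≈ 4.438

4.438


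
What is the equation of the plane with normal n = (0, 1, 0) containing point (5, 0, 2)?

The plane through P with normal n = (a, b, c) satisfies n·(r - P) = 0,
i.e. ax + by + cz = a·x₀ + b·y₀ + c·z₀.
d = 0·5 + 1·0 + 0·2
  = 0 + 0 + 0
  = 0
Equation: y = 0

y = 0


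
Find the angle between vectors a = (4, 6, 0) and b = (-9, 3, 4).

a·b = 4·(-9) + 6·3 + 0·4 = -36 + 18 + 0 = -18
|a| = √(4² + 6² + 0²) = √52 ≈ 7.211
|b| = √((-9)² + 3² + 4²) = √106 ≈ 10.3
cos θ = (a·b)/(|a||b|) = -18/(7.211·10.3) ≈ -0.2424
θ = arccos(-0.2424) ≈ 104°

104°


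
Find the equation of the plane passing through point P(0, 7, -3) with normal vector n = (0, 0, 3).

The plane through P with normal n = (a, b, c) satisfies n·(r - P) = 0,
i.e. ax + by + cz = a·x₀ + b·y₀ + c·z₀.
d = 0·0 + 0·7 + 3·(-3)
  = 0 + 0 - 9
  = -9
Equation: 3z = -9

3z = -9


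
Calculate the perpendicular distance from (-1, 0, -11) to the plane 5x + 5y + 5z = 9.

distance = |a·x₀ + b·y₀ + c·z₀ - d| / √(a² + b² + c²)
  = |5·(-1) + 5·0 + 5·(-11) - 9| / √(5² + 5² + 5²)
  = |-5 + 0 - 55 - 9| / √(25 + 25 + 25)
  = |-69| / √75
  = 69 / 8.66
  ≈ 7.967

7.967


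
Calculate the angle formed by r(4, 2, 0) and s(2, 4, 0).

r·s = 4·2 + 2·4 + 0·0 = 8 + 8 + 0 = 16
|r| = √(4² + 2² + 0²) = √20 ≈ 4.472
|s| = √(2² + 4² + 0²) = √20 ≈ 4.472
cos θ = (r·s)/(|r||s|) = 16/(4.472·4.472) ≈ 0.8
θ = arccos(0.8) ≈ 36.87°

36.87°


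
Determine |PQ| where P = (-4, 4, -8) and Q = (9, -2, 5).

d = √[(x₂-x₁)² + (y₂-y₁)² + (z₂-z₁)²]
  = √[13² + (-6)² + 13²]
  = √[169 + 36 + 169]
  = √374
  ≈ 19.34

19.34


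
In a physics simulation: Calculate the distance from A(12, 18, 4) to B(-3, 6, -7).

d = √[(x₂-x₁)² + (y₂-y₁)² + (z₂-z₁)²]
  = √[(-15)² + (-12)² + (-11)²]
  = √[225 + 144 + 121]
  = √490
  ≈ 22.14

22.14


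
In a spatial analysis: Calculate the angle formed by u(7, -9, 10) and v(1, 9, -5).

u·v = 7·1 + (-9)·9 + 10·(-5) = 7 - 81 - 50 = -124
|u| = √(7² + (-9)² + 10²) = √230 ≈ 15.17
|v| = √(1² + 9² + (-5)²) = √107 ≈ 10.34
cos θ = (u·v)/(|u||v|) = -124/(15.17·10.34) ≈ -0.7904
θ = arccos(-0.7904) ≈ 142.2°

142.2°


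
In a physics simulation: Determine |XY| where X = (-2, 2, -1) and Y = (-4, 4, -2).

d = √[(x₂-x₁)² + (y₂-y₁)² + (z₂-z₁)²]
  = √[(-2)² + 2² + (-1)²]
  = √[4 + 4 + 1]
  = √9
  ≈ 3

3


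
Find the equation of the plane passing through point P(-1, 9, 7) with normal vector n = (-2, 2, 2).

The plane through P with normal n = (a, b, c) satisfies n·(r - P) = 0,
i.e. ax + by + cz = a·x₀ + b·y₀ + c·z₀.
d = (-2)·(-1) + 2·9 + 2·7
  = 2 + 18 + 14
  = 34
Equation: -2x + 2y + 2z = 34

-2x + 2y + 2z = 34


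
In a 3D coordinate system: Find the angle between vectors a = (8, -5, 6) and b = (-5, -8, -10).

a·b = 8·(-5) + (-5)·(-8) + 6·(-10) = -40 + 40 - 60 = -60
|a| = √(8² + (-5)² + 6²) = √125 ≈ 11.18
|b| = √((-5)² + (-8)² + (-10)²) = √189 ≈ 13.75
cos θ = (a·b)/(|a||b|) = -60/(11.18·13.75) ≈ -0.3904
θ = arccos(-0.3904) ≈ 113°

113°


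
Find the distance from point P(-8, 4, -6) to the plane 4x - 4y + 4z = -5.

distance = |a·x₀ + b·y₀ + c·z₀ - d| / √(a² + b² + c²)
  = |4·(-8) + (-4)·4 + 4·(-6) - (-5)| / √(4² + (-4)² + 4²)
  = |-32 - 16 - 24 + 5| / √(16 + 16 + 16)
  = |-67| / √48
  = 67 / 6.928
  ≈ 9.671

9.671


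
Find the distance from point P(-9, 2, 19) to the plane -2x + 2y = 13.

distance = |a·x₀ + b·y₀ + c·z₀ - d| / √(a² + b² + c²)
  = |(-2)·(-9) + 2·2 + 0·19 - 13| / √((-2)² + 2² + 0²)
  = |18 + 4 + 0 - 13| / √(4 + 4 + 0)
  = |9| / √8
  = 9 / 2.828
  ≈ 3.182

3.182


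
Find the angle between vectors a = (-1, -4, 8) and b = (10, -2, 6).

a·b = (-1)·10 + (-4)·(-2) + 8·6 = -10 + 8 + 48 = 46
|a| = √((-1)² + (-4)² + 8²) = √81 ≈ 9
|b| = √(10² + (-2)² + 6²) = √140 ≈ 11.83
cos θ = (a·b)/(|a||b|) = 46/(9·11.83) ≈ 0.432
θ = arccos(0.432) ≈ 64.41°

64.41°


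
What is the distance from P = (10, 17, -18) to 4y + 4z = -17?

distance = |a·x₀ + b·y₀ + c·z₀ - d| / √(a² + b² + c²)
  = |0·10 + 4·17 + 4·(-18) - (-17)| / √(0² + 4² + 4²)
  = |0 + 68 - 72 + 17| / √(0 + 16 + 16)
  = |13| / √32
  = 13 / 5.657
  ≈ 2.298

2.298


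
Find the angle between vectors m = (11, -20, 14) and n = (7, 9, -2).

m·n = 11·7 + (-20)·9 + 14·(-2) = 77 - 180 - 28 = -131
|m| = √(11² + (-20)² + 14²) = √717 ≈ 26.78
|n| = √(7² + 9² + (-2)²) = √134 ≈ 11.58
cos θ = (m·n)/(|m||n|) = -131/(26.78·11.58) ≈ -0.4226
θ = arccos(-0.4226) ≈ 115°

115°


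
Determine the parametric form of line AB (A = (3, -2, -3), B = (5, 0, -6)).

Direction vector d = B - A = (5 - 3, 0 + 2, -6 + 3) = (2, 2, -3)
Parametric form r = A + t·d:
x = 3 + 2t, y = -2 + 2t, z = -3 - 3t

x = 3 + 2t, y = -2 + 2t, z = -3 - 3t


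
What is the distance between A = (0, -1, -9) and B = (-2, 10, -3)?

d = √[(x₂-x₁)² + (y₂-y₁)² + (z₂-z₁)²]
  = √[(-2)² + 11² + 6²]
  = √[4 + 121 + 36]
  = √161
  ≈ 12.69

12.69


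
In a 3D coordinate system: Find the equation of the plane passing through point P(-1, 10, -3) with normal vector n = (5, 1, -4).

The plane through P with normal n = (a, b, c) satisfies n·(r - P) = 0,
i.e. ax + by + cz = a·x₀ + b·y₀ + c·z₀.
d = 5·(-1) + 1·10 + (-4)·(-3)
  = -5 + 10 + 12
  = 17
Equation: 5x + y - 4z = 17

5x + y - 4z = 17


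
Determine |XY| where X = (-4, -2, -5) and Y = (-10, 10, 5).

d = √[(x₂-x₁)² + (y₂-y₁)² + (z₂-z₁)²]
  = √[(-6)² + 12² + 10²]
  = √[36 + 144 + 100]
  = √280
  ≈ 16.73

16.73


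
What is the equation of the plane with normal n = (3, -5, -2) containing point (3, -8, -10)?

The plane through P with normal n = (a, b, c) satisfies n·(r - P) = 0,
i.e. ax + by + cz = a·x₀ + b·y₀ + c·z₀.
d = 3·3 + (-5)·(-8) + (-2)·(-10)
  = 9 + 40 + 20
  = 69
Equation: 3x - 5y - 2z = 69

3x - 5y - 2z = 69


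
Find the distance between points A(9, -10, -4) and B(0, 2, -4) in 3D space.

d = √[(x₂-x₁)² + (y₂-y₁)² + (z₂-z₁)²]
  = √[(-9)² + 12² + 0²]
  = √[81 + 144 + 0]
  = √225
  ≈ 15

15


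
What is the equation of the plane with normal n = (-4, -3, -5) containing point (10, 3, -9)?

The plane through P with normal n = (a, b, c) satisfies n·(r - P) = 0,
i.e. ax + by + cz = a·x₀ + b·y₀ + c·z₀.
d = (-4)·10 + (-3)·3 + (-5)·(-9)
  = -40 - 9 + 45
  = -4
Equation: -4x - 3y - 5z = -4

-4x - 3y - 5z = -4


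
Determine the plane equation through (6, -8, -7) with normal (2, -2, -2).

The plane through P with normal n = (a, b, c) satisfies n·(r - P) = 0,
i.e. ax + by + cz = a·x₀ + b·y₀ + c·z₀.
d = 2·6 + (-2)·(-8) + (-2)·(-7)
  = 12 + 16 + 14
  = 42
Equation: 2x - 2y - 2z = 42

2x - 2y - 2z = 42


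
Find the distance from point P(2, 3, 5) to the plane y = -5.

distance = |a·x₀ + b·y₀ + c·z₀ - d| / √(a² + b² + c²)
  = |0·2 + 1·3 + 0·5 - (-5)| / √(0² + 1² + 0²)
  = |0 + 3 + 0 + 5| / √(0 + 1 + 0)
  = |8| / √1
  = 8 / 1
  ≈ 8

8


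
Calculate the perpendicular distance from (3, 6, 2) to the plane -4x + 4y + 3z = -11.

distance = |a·x₀ + b·y₀ + c·z₀ - d| / √(a² + b² + c²)
  = |(-4)·3 + 4·6 + 3·2 - (-11)| / √((-4)² + 4² + 3²)
  = |-12 + 24 + 6 + 11| / √(16 + 16 + 9)
  = |29| / √41
  = 29 / 6.403
  ≈ 4.529

4.529


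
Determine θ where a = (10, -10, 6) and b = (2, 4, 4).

a·b = 10·2 + (-10)·4 + 6·4 = 20 - 40 + 24 = 4
|a| = √(10² + (-10)² + 6²) = √236 ≈ 15.36
|b| = √(2² + 4² + 4²) = √36 ≈ 6
cos θ = (a·b)/(|a||b|) = 4/(15.36·6) ≈ 0.0434
θ = arccos(0.0434) ≈ 87.51°

87.51°


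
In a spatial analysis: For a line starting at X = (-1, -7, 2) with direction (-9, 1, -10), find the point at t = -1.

P(t) = X + t·d
  = (-1 + (-9)·(-1), -7 + 1·(-1), 2 + (-10)·(-1))
  = (-1 + 9, -7 - 1, 2 + 10)
  = (8, -8, 12)

(8, -8, 12)


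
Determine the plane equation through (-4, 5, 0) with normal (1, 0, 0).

The plane through P with normal n = (a, b, c) satisfies n·(r - P) = 0,
i.e. ax + by + cz = a·x₀ + b·y₀ + c·z₀.
d = 1·(-4) + 0·5 + 0·0
  = -4 + 0 + 0
  = -4
Equation: x = -4

x = -4


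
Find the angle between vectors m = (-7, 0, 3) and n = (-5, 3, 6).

m·n = (-7)·(-5) + 0·3 + 3·6 = 35 + 0 + 18 = 53
|m| = √((-7)² + 0² + 3²) = √58 ≈ 7.616
|n| = √((-5)² + 3² + 6²) = √70 ≈ 8.367
cos θ = (m·n)/(|m||n|) = 53/(7.616·8.367) ≈ 0.8318
θ = arccos(0.8318) ≈ 33.72°

33.72°


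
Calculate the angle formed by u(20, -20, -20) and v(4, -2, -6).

u·v = 20·4 + (-20)·(-2) + (-20)·(-6) = 80 + 40 + 120 = 240
|u| = √(20² + (-20)² + (-20)²) = √1200 ≈ 34.64
|v| = √(4² + (-2)² + (-6)²) = √56 ≈ 7.483
cos θ = (u·v)/(|u||v|) = 240/(34.64·7.483) ≈ 0.9258
θ = arccos(0.9258) ≈ 22.21°

22.21°


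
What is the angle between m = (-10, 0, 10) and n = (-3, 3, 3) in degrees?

m·n = (-10)·(-3) + 0·3 + 10·3 = 30 + 0 + 30 = 60
|m| = √((-10)² + 0² + 10²) = √200 ≈ 14.14
|n| = √((-3)² + 3² + 3²) = √27 ≈ 5.196
cos θ = (m·n)/(|m||n|) = 60/(14.14·5.196) ≈ 0.8165
θ = arccos(0.8165) ≈ 35.26°

35.26°


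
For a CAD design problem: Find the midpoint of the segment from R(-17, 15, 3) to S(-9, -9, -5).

M = ((x₁+x₂)/2, (y₁+y₂)/2, (z₁+z₂)/2)
  = ((-17 - 9)/2, (15 - 9)/2, (3 - 5)/2)
  = (-26/2, 6/2, -2/2)
  = (-13, 3, -1)

(-13, 3, -1)


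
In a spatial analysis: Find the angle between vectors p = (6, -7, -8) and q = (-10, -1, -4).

p·q = 6·(-10) + (-7)·(-1) + (-8)·(-4) = -60 + 7 + 32 = -21
|p| = √(6² + (-7)² + (-8)²) = √149 ≈ 12.21
|q| = √((-10)² + (-1)² + (-4)²) = √117 ≈ 10.82
cos θ = (p·q)/(|p||q|) = -21/(12.21·10.82) ≈ -0.159
θ = arccos(-0.159) ≈ 99.15°

99.15°


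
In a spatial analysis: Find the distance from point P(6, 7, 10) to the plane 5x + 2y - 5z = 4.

distance = |a·x₀ + b·y₀ + c·z₀ - d| / √(a² + b² + c²)
  = |5·6 + 2·7 + (-5)·10 - 4| / √(5² + 2² + (-5)²)
  = |30 + 14 - 50 - 4| / √(25 + 4 + 25)
  = |-10| / √54
  = 10 / 7.348
  ≈ 1.361

1.361


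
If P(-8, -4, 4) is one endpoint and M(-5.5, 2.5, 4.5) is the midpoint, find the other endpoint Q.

Q = 2M - P
  = (2·(-5.5) - (-8), 2·2.5 - (-4), 2·4.5 - 4)
  = (-11 + 8, 5 + 4, 9 - 4)
  = (-3, 9, 5)

(-3, 9, 5)


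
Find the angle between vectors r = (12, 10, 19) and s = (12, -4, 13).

r·s = 12·12 + 10·(-4) + 19·13 = 144 - 40 + 247 = 351
|r| = √(12² + 10² + 19²) = √605 ≈ 24.6
|s| = √(12² + (-4)² + 13²) = √329 ≈ 18.14
cos θ = (r·s)/(|r||s|) = 351/(24.6·18.14) ≈ 0.7867
θ = arccos(0.7867) ≈ 38.12°

38.12°


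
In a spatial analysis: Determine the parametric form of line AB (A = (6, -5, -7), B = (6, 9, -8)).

Direction vector d = B - A = (6 - 6, 9 + 5, -8 + 7) = (0, 14, -1)
Parametric form r = A + t·d:
x = 6, y = -5 + 14t, z = -7 - t

x = 6, y = -5 + 14t, z = -7 - t


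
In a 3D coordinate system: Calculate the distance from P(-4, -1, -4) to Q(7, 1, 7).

d = √[(x₂-x₁)² + (y₂-y₁)² + (z₂-z₁)²]
  = √[11² + 2² + 11²]
  = √[121 + 4 + 121]
  = √246
  ≈ 15.68

15.68


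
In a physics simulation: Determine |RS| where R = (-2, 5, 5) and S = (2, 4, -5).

d = √[(x₂-x₁)² + (y₂-y₁)² + (z₂-z₁)²]
  = √[4² + (-1)² + (-10)²]
  = √[16 + 1 + 100]
  = √117
  ≈ 10.82

10.82


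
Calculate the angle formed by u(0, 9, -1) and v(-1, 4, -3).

u·v = 0·(-1) + 9·4 + (-1)·(-3) = 0 + 36 + 3 = 39
|u| = √(0² + 9² + (-1)²) = √82 ≈ 9.055
|v| = √((-1)² + 4² + (-3)²) = √26 ≈ 5.099
cos θ = (u·v)/(|u||v|) = 39/(9.055·5.099) ≈ 0.8446
θ = arccos(0.8446) ≈ 32.37°

32.37°


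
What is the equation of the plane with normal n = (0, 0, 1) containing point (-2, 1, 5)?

The plane through P with normal n = (a, b, c) satisfies n·(r - P) = 0,
i.e. ax + by + cz = a·x₀ + b·y₀ + c·z₀.
d = 0·(-2) + 0·1 + 1·5
  = 0 + 0 + 5
  = 5
Equation: z = 5

z = 5


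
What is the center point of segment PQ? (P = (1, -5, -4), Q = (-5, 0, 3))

M = ((x₁+x₂)/2, (y₁+y₂)/2, (z₁+z₂)/2)
  = ((1 - 5)/2, (-5 + 0)/2, (-4 + 3)/2)
  = (-4/2, -5/2, -1/2)
  = (-2, -2.5, -0.5)

(-2, -2.5, -0.5)


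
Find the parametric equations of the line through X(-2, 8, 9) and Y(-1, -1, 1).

Direction vector d = Y - X = (-1 + 2, -1 - 8, 1 - 9) = (1, -9, -8)
Parametric form r = X + t·d:
x = -2 + t, y = 8 - 9t, z = 9 - 8t

x = -2 + t, y = 8 - 9t, z = 9 - 8t


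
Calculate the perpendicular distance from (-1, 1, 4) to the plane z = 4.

distance = |a·x₀ + b·y₀ + c·z₀ - d| / √(a² + b² + c²)
  = |0·(-1) + 0·1 + 1·4 - 4| / √(0² + 0² + 1²)
  = |0 + 0 + 4 - 4| / √(0 + 0 + 1)
  = |0| / √1
  = 0 / 1
  ≈ 0

0


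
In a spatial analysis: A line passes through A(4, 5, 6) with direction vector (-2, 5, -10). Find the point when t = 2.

P(t) = A + t·d
  = (4 + (-2)·2, 5 + 5·2, 6 + (-10)·2)
  = (4 - 4, 5 + 10, 6 - 20)
  = (0, 15, -14)

(0, 15, -14)


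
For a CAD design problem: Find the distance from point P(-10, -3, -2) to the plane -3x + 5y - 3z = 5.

distance = |a·x₀ + b·y₀ + c·z₀ - d| / √(a² + b² + c²)
  = |(-3)·(-10) + 5·(-3) + (-3)·(-2) - 5| / √((-3)² + 5² + (-3)²)
  = |30 - 15 + 6 - 5| / √(9 + 25 + 9)
  = |16| / √43
  = 16 / 6.557
  ≈ 2.44

2.44


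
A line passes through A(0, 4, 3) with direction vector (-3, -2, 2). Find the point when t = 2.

P(t) = A + t·d
  = (0 + (-3)·2, 4 + (-2)·2, 3 + 2·2)
  = (0 - 6, 4 - 4, 3 + 4)
  = (-6, 0, 7)

(-6, 0, 7)


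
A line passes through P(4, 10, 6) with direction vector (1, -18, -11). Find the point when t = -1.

P(t) = P + t·d
  = (4 + 1·(-1), 10 + (-18)·(-1), 6 + (-11)·(-1))
  = (4 - 1, 10 + 18, 6 + 11)
  = (3, 28, 17)

(3, 28, 17)


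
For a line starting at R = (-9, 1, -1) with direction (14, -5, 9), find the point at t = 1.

P(t) = R + t·d
  = (-9 + 14·1, 1 + (-5)·1, -1 + 9·1)
  = (-9 + 14, 1 - 5, -1 + 9)
  = (5, -4, 8)

(5, -4, 8)


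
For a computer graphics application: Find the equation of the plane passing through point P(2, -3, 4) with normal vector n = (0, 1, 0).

The plane through P with normal n = (a, b, c) satisfies n·(r - P) = 0,
i.e. ax + by + cz = a·x₀ + b·y₀ + c·z₀.
d = 0·2 + 1·(-3) + 0·4
  = 0 - 3 + 0
  = -3
Equation: y = -3

y = -3


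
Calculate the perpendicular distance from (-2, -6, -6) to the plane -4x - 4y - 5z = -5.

distance = |a·x₀ + b·y₀ + c·z₀ - d| / √(a² + b² + c²)
  = |(-4)·(-2) + (-4)·(-6) + (-5)·(-6) - (-5)| / √((-4)² + (-4)² + (-5)²)
  = |8 + 24 + 30 + 5| / √(16 + 16 + 25)
  = |67| / √57
  = 67 / 7.55
  ≈ 8.874

8.874


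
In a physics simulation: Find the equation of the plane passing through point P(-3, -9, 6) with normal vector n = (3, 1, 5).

The plane through P with normal n = (a, b, c) satisfies n·(r - P) = 0,
i.e. ax + by + cz = a·x₀ + b·y₀ + c·z₀.
d = 3·(-3) + 1·(-9) + 5·6
  = -9 - 9 + 30
  = 12
Equation: 3x + y + 5z = 12

3x + y + 5z = 12


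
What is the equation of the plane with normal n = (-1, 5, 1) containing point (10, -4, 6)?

The plane through P with normal n = (a, b, c) satisfies n·(r - P) = 0,
i.e. ax + by + cz = a·x₀ + b·y₀ + c·z₀.
d = (-1)·10 + 5·(-4) + 1·6
  = -10 - 20 + 6
  = -24
Equation: -x + 5y + z = -24

-x + 5y + z = -24


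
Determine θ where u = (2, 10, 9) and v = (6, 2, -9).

u·v = 2·6 + 10·2 + 9·(-9) = 12 + 20 - 81 = -49
|u| = √(2² + 10² + 9²) = √185 ≈ 13.6
|v| = √(6² + 2² + (-9)²) = √121 ≈ 11
cos θ = (u·v)/(|u||v|) = -49/(13.6·11) ≈ -0.3275
θ = arccos(-0.3275) ≈ 109.1°

109.1°


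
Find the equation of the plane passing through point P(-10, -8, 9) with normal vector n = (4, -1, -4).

The plane through P with normal n = (a, b, c) satisfies n·(r - P) = 0,
i.e. ax + by + cz = a·x₀ + b·y₀ + c·z₀.
d = 4·(-10) + (-1)·(-8) + (-4)·9
  = -40 + 8 - 36
  = -68
Equation: 4x - y - 4z = -68

4x - y - 4z = -68


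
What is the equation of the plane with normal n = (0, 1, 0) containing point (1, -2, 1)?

The plane through P with normal n = (a, b, c) satisfies n·(r - P) = 0,
i.e. ax + by + cz = a·x₀ + b·y₀ + c·z₀.
d = 0·1 + 1·(-2) + 0·1
  = 0 - 2 + 0
  = -2
Equation: y = -2

y = -2


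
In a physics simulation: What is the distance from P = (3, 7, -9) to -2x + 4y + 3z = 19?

distance = |a·x₀ + b·y₀ + c·z₀ - d| / √(a² + b² + c²)
  = |(-2)·3 + 4·7 + 3·(-9) - 19| / √((-2)² + 4² + 3²)
  = |-6 + 28 - 27 - 19| / √(4 + 16 + 9)
  = |-24| / √29
  = 24 / 5.385
  ≈ 4.457

4.457


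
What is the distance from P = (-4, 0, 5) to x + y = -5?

distance = |a·x₀ + b·y₀ + c·z₀ - d| / √(a² + b² + c²)
  = |1·(-4) + 1·0 + 0·5 - (-5)| / √(1² + 1² + 0²)
  = |-4 + 0 + 0 + 5| / √(1 + 1 + 0)
  = |1| / √2
  = 1 / 1.414
  ≈ 0.7071

0.7071


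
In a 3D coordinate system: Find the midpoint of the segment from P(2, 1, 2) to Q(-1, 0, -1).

M = ((x₁+x₂)/2, (y₁+y₂)/2, (z₁+z₂)/2)
  = ((2 - 1)/2, (1 + 0)/2, (2 - 1)/2)
  = (1/2, 1/2, 1/2)
  = (0.5, 0.5, 0.5)

(0.5, 0.5, 0.5)


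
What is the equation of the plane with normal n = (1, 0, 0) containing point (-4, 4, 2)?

The plane through P with normal n = (a, b, c) satisfies n·(r - P) = 0,
i.e. ax + by + cz = a·x₀ + b·y₀ + c·z₀.
d = 1·(-4) + 0·4 + 0·2
  = -4 + 0 + 0
  = -4
Equation: x = -4

x = -4


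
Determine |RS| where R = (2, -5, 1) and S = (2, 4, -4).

d = √[(x₂-x₁)² + (y₂-y₁)² + (z₂-z₁)²]
  = √[0² + 9² + (-5)²]
  = √[0 + 81 + 25]
  = √106
  ≈ 10.3

10.3


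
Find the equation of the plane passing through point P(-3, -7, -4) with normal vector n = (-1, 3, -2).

The plane through P with normal n = (a, b, c) satisfies n·(r - P) = 0,
i.e. ax + by + cz = a·x₀ + b·y₀ + c·z₀.
d = (-1)·(-3) + 3·(-7) + (-2)·(-4)
  = 3 - 21 + 8
  = -10
Equation: -x + 3y - 2z = -10

-x + 3y - 2z = -10


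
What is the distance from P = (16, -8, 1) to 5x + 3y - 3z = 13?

distance = |a·x₀ + b·y₀ + c·z₀ - d| / √(a² + b² + c²)
  = |5·16 + 3·(-8) + (-3)·1 - 13| / √(5² + 3² + (-3)²)
  = |80 - 24 - 3 - 13| / √(25 + 9 + 9)
  = |40| / √43
  = 40 / 6.557
  ≈ 6.1

6.1


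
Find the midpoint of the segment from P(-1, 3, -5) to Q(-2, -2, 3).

M = ((x₁+x₂)/2, (y₁+y₂)/2, (z₁+z₂)/2)
  = ((-1 - 2)/2, (3 - 2)/2, (-5 + 3)/2)
  = (-3/2, 1/2, -2/2)
  = (-1.5, 0.5, -1)

(-1.5, 0.5, -1)


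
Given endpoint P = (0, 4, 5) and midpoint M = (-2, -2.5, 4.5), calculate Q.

Q = 2M - P
  = (2·(-2) - 0, 2·(-2.5) - 4, 2·4.5 - 5)
  = (-4 + 0, -5 - 4, 9 - 5)
  = (-4, -9, 4)

(-4, -9, 4)


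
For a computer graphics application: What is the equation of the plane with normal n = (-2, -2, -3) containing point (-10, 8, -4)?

The plane through P with normal n = (a, b, c) satisfies n·(r - P) = 0,
i.e. ax + by + cz = a·x₀ + b·y₀ + c·z₀.
d = (-2)·(-10) + (-2)·8 + (-3)·(-4)
  = 20 - 16 + 12
  = 16
Equation: -2x - 2y - 3z = 16

-2x - 2y - 3z = 16


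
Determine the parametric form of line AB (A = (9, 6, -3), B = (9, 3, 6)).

Direction vector d = B - A = (9 - 9, 3 - 6, 6 + 3) = (0, -3, 9)
Parametric form r = A + t·d:
x = 9, y = 6 - 3t, z = -3 + 9t

x = 9, y = 6 - 3t, z = -3 + 9t


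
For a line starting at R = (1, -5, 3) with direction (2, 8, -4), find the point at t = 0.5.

P(t) = R + t·d
  = (1 + 2·0.5, -5 + 8·0.5, 3 + (-4)·0.5)
  = (1 + 1, -5 + 4, 3 - 2)
  = (2, -1, 1)

(2, -1, 1)


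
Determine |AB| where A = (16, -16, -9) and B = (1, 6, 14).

d = √[(x₂-x₁)² + (y₂-y₁)² + (z₂-z₁)²]
  = √[(-15)² + 22² + 23²]
  = √[225 + 484 + 529]
  = √1238
  ≈ 35.19

35.19


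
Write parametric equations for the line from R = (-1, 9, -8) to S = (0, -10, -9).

Direction vector d = S - R = (0 + 1, -10 - 9, -9 + 8) = (1, -19, -1)
Parametric form r = R + t·d:
x = -1 + t, y = 9 - 19t, z = -8 - t

x = -1 + t, y = 9 - 19t, z = -8 - t
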